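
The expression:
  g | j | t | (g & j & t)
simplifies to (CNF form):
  g | j | t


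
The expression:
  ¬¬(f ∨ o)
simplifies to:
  f ∨ o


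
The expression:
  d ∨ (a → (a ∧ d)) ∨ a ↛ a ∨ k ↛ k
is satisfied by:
  {d: True, a: False}
  {a: False, d: False}
  {a: True, d: True}


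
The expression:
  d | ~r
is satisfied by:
  {d: True, r: False}
  {r: False, d: False}
  {r: True, d: True}


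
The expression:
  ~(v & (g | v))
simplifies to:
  ~v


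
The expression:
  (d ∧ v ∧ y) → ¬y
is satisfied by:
  {v: False, d: False, y: False}
  {y: True, v: False, d: False}
  {d: True, v: False, y: False}
  {y: True, d: True, v: False}
  {v: True, y: False, d: False}
  {y: True, v: True, d: False}
  {d: True, v: True, y: False}


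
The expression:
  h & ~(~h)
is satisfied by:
  {h: True}


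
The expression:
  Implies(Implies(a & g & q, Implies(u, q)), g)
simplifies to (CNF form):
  g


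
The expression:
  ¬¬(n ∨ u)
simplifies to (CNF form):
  n ∨ u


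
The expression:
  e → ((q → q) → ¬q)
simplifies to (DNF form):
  ¬e ∨ ¬q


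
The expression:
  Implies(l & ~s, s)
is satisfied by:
  {s: True, l: False}
  {l: False, s: False}
  {l: True, s: True}


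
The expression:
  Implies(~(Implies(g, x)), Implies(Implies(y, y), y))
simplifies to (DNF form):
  x | y | ~g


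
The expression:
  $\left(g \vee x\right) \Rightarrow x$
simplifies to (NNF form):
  $x \vee \neg g$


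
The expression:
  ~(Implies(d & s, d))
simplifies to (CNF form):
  False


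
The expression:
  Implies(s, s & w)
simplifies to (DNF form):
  w | ~s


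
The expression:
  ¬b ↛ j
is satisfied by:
  {j: True, b: False}
  {b: False, j: False}
  {b: True, j: True}


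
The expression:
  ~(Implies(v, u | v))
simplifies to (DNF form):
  False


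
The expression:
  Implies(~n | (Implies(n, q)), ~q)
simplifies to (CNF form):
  ~q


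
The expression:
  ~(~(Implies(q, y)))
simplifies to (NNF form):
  y | ~q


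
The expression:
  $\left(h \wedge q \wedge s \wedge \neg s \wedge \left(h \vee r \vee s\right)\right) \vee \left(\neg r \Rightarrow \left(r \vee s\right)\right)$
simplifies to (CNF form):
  $r \vee s$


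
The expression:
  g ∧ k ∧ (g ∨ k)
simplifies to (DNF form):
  g ∧ k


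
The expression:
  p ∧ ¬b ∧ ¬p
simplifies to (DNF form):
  False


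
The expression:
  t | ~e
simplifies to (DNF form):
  t | ~e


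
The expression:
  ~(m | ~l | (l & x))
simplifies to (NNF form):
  l & ~m & ~x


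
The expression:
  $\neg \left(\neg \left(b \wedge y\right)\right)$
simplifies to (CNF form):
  $b \wedge y$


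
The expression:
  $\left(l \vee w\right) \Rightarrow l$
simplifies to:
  $l \vee \neg w$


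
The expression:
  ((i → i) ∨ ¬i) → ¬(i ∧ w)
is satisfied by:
  {w: False, i: False}
  {i: True, w: False}
  {w: True, i: False}


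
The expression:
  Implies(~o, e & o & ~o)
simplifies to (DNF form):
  o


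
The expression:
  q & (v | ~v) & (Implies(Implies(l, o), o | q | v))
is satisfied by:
  {q: True}


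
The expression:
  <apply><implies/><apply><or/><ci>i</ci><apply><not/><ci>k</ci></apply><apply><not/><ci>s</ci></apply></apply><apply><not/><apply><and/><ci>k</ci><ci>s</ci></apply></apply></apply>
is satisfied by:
  {s: False, k: False, i: False}
  {i: True, s: False, k: False}
  {k: True, s: False, i: False}
  {i: True, k: True, s: False}
  {s: True, i: False, k: False}
  {i: True, s: True, k: False}
  {k: True, s: True, i: False}


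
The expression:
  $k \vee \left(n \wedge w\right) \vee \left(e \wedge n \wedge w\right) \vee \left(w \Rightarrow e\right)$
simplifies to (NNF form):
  $e \vee k \vee n \vee \neg w$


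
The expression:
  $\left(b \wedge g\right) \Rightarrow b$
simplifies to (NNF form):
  $\text{True}$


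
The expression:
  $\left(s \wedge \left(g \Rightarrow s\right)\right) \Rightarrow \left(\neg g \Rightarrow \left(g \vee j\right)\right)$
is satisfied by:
  {j: True, g: True, s: False}
  {j: True, s: False, g: False}
  {g: True, s: False, j: False}
  {g: False, s: False, j: False}
  {j: True, g: True, s: True}
  {j: True, s: True, g: False}
  {g: True, s: True, j: False}


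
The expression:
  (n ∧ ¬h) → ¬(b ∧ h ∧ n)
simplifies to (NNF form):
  True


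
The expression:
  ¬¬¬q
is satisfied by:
  {q: False}


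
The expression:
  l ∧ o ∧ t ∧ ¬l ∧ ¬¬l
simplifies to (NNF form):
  False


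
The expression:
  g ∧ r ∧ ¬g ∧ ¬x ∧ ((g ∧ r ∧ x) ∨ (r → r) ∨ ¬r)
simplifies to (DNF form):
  False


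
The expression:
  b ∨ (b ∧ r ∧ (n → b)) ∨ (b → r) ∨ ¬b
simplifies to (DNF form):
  True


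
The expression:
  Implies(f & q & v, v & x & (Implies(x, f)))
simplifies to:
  x | ~f | ~q | ~v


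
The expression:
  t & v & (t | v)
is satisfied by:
  {t: True, v: True}


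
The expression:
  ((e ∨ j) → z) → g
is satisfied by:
  {g: True, e: True, j: True, z: False}
  {g: True, e: True, z: False, j: False}
  {g: True, j: True, z: False, e: False}
  {g: True, z: False, j: False, e: False}
  {g: True, e: True, z: True, j: True}
  {g: True, e: True, z: True, j: False}
  {g: True, z: True, j: True, e: False}
  {g: True, z: True, j: False, e: False}
  {j: True, e: True, z: False, g: False}
  {e: True, z: False, j: False, g: False}
  {j: True, e: False, z: False, g: False}


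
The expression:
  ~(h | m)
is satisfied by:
  {h: False, m: False}


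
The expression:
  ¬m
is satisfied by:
  {m: False}


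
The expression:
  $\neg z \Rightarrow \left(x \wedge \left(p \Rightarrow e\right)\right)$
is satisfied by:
  {x: True, z: True, e: True, p: False}
  {x: True, z: True, p: False, e: False}
  {x: True, z: True, e: True, p: True}
  {x: True, z: True, p: True, e: False}
  {z: True, e: True, p: False, x: False}
  {z: True, p: False, e: False, x: False}
  {z: True, e: True, p: True, x: False}
  {z: True, p: True, e: False, x: False}
  {e: True, x: True, p: False, z: False}
  {x: True, p: False, e: False, z: False}
  {e: True, x: True, p: True, z: False}


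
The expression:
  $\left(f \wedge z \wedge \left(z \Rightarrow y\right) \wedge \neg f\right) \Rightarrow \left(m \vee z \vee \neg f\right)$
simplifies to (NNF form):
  $\text{True}$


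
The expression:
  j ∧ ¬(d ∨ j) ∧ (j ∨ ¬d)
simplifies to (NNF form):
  False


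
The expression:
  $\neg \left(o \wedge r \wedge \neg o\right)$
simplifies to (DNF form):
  $\text{True}$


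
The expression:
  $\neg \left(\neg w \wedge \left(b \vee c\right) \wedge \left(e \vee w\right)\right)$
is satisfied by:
  {w: True, b: False, e: False, c: False}
  {c: True, w: True, b: False, e: False}
  {w: True, b: True, c: False, e: False}
  {c: True, w: True, b: True, e: False}
  {c: False, b: False, w: False, e: False}
  {c: True, b: False, w: False, e: False}
  {b: True, c: False, w: False, e: False}
  {c: True, b: True, w: False, e: False}
  {e: True, w: True, c: False, b: False}
  {e: True, c: True, w: True, b: False}
  {e: True, w: True, b: True, c: False}
  {e: True, c: True, w: True, b: True}
  {e: True, c: False, b: False, w: False}


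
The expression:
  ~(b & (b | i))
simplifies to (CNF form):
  ~b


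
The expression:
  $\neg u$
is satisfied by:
  {u: False}


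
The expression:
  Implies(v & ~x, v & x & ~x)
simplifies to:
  x | ~v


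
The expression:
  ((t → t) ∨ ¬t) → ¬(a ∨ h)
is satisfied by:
  {h: False, a: False}


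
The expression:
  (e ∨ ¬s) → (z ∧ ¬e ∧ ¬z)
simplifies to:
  s ∧ ¬e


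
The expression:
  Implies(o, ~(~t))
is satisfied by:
  {t: True, o: False}
  {o: False, t: False}
  {o: True, t: True}


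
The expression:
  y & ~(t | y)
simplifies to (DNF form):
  False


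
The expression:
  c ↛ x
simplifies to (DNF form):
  c ∧ ¬x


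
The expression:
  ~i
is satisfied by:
  {i: False}


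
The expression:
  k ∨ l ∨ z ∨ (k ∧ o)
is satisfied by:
  {k: True, l: True, z: True}
  {k: True, l: True, z: False}
  {k: True, z: True, l: False}
  {k: True, z: False, l: False}
  {l: True, z: True, k: False}
  {l: True, z: False, k: False}
  {z: True, l: False, k: False}


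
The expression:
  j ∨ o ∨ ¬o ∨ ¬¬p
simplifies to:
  True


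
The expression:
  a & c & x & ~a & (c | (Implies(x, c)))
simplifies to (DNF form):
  False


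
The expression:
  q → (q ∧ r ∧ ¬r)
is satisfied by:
  {q: False}


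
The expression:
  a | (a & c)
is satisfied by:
  {a: True}


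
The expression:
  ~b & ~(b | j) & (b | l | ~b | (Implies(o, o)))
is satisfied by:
  {j: False, b: False}


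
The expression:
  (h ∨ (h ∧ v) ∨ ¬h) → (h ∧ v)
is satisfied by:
  {h: True, v: True}


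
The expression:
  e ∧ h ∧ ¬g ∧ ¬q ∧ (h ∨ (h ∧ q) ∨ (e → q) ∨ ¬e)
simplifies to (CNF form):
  e ∧ h ∧ ¬g ∧ ¬q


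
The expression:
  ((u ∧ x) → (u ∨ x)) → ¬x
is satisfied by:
  {x: False}


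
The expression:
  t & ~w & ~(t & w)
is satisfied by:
  {t: True, w: False}


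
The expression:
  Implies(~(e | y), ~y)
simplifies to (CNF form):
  True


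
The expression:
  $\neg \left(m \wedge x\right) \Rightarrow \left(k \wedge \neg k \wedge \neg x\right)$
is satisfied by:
  {m: True, x: True}


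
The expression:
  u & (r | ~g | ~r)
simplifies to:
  u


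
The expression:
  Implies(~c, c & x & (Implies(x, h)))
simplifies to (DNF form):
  c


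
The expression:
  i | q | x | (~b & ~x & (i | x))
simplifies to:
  i | q | x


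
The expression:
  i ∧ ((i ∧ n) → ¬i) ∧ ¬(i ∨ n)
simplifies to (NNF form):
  False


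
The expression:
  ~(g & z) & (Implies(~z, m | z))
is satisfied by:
  {m: True, g: False, z: False}
  {z: True, m: True, g: False}
  {z: True, m: False, g: False}
  {g: True, m: True, z: False}


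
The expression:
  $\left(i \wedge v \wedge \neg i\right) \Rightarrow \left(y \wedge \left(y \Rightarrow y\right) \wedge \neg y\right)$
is always true.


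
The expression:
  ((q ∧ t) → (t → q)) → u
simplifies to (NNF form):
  u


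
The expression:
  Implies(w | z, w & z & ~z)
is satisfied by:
  {w: False, z: False}


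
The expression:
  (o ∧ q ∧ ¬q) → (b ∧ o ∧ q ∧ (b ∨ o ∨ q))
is always true.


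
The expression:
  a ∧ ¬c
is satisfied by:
  {a: True, c: False}


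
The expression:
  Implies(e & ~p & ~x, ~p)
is always true.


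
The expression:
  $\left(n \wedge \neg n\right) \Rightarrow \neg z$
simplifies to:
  $\text{True}$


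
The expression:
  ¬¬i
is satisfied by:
  {i: True}


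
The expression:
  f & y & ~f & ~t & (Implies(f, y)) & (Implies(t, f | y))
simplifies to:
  False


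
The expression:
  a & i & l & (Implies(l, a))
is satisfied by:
  {a: True, i: True, l: True}


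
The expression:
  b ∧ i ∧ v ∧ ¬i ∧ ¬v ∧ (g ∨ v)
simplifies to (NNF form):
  False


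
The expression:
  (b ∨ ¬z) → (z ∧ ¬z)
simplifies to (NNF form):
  z ∧ ¬b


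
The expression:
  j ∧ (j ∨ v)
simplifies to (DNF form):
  j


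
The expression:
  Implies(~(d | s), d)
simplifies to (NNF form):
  d | s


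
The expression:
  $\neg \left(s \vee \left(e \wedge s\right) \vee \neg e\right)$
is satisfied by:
  {e: True, s: False}


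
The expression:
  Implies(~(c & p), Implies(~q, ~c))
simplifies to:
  p | q | ~c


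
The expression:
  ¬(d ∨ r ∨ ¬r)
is never true.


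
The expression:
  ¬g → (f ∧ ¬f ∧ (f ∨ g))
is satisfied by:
  {g: True}


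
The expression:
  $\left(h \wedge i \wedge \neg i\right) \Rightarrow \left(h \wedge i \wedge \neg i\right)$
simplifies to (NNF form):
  $\text{True}$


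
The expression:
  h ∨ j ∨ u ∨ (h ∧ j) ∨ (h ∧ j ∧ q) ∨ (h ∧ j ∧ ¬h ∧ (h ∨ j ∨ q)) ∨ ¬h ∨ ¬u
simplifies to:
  True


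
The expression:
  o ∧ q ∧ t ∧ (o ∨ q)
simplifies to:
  o ∧ q ∧ t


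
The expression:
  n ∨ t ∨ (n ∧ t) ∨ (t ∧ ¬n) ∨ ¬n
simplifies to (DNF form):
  True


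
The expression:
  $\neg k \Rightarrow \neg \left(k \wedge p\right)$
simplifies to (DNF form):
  $\text{True}$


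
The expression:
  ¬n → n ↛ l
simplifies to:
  n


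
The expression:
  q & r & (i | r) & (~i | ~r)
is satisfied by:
  {r: True, q: True, i: False}


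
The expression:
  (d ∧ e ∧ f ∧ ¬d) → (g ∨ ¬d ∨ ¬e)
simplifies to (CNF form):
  True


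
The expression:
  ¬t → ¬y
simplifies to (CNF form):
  t ∨ ¬y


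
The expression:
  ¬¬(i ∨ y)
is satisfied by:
  {i: True, y: True}
  {i: True, y: False}
  {y: True, i: False}


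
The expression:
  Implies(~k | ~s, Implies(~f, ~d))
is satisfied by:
  {s: True, f: True, k: True, d: False}
  {s: True, f: True, k: False, d: False}
  {f: True, k: True, s: False, d: False}
  {f: True, s: False, k: False, d: False}
  {s: True, k: True, f: False, d: False}
  {s: True, k: False, f: False, d: False}
  {k: True, s: False, f: False, d: False}
  {k: False, s: False, f: False, d: False}
  {d: True, s: True, f: True, k: True}
  {d: True, s: True, f: True, k: False}
  {d: True, f: True, k: True, s: False}
  {d: True, f: True, k: False, s: False}
  {d: True, s: True, k: True, f: False}


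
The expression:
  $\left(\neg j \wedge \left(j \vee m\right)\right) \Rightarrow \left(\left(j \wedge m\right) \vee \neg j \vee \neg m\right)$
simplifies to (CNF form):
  $\text{True}$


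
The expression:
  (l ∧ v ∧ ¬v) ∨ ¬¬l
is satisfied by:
  {l: True}


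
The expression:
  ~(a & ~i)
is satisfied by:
  {i: True, a: False}
  {a: False, i: False}
  {a: True, i: True}


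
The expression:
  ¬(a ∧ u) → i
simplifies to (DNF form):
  i ∨ (a ∧ u)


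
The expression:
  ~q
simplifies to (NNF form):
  ~q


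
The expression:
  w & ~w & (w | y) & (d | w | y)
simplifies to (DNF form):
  False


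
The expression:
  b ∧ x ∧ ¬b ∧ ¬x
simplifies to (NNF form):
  False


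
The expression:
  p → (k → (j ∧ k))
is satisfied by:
  {j: True, p: False, k: False}
  {p: False, k: False, j: False}
  {j: True, k: True, p: False}
  {k: True, p: False, j: False}
  {j: True, p: True, k: False}
  {p: True, j: False, k: False}
  {j: True, k: True, p: True}


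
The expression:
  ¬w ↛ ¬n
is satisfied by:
  {n: True, w: False}


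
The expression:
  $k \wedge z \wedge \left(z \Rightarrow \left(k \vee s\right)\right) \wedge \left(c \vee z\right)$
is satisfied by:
  {z: True, k: True}


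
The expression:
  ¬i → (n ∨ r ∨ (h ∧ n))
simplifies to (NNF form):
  i ∨ n ∨ r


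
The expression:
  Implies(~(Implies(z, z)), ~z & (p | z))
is always true.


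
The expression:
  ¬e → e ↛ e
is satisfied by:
  {e: True}


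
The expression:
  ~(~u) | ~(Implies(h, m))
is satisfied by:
  {u: True, h: True, m: False}
  {u: True, h: False, m: False}
  {u: True, m: True, h: True}
  {u: True, m: True, h: False}
  {h: True, m: False, u: False}


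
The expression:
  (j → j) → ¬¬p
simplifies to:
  p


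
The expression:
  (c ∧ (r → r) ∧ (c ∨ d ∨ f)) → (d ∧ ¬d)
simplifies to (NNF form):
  ¬c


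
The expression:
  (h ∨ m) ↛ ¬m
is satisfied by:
  {m: True}


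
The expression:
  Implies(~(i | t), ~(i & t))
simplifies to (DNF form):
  True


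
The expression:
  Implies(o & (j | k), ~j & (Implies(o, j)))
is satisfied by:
  {j: False, o: False, k: False}
  {k: True, j: False, o: False}
  {j: True, k: False, o: False}
  {k: True, j: True, o: False}
  {o: True, k: False, j: False}


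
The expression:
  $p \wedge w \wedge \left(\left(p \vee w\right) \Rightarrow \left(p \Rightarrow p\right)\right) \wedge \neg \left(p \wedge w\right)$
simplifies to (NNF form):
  $\text{False}$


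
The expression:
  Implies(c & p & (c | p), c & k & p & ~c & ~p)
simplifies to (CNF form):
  ~c | ~p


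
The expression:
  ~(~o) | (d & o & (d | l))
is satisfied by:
  {o: True}


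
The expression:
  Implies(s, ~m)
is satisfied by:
  {s: False, m: False}
  {m: True, s: False}
  {s: True, m: False}


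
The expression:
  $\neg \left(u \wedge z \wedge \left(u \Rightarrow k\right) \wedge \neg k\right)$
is always true.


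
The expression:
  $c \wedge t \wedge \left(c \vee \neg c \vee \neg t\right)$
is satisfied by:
  {t: True, c: True}


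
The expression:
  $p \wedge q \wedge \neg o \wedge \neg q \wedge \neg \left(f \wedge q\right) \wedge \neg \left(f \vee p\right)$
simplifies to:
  $\text{False}$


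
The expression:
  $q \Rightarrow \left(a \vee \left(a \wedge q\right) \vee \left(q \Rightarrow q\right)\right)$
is always true.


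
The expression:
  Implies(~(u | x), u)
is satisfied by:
  {x: True, u: True}
  {x: True, u: False}
  {u: True, x: False}


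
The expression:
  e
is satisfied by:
  {e: True}


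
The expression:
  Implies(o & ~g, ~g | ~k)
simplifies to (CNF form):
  True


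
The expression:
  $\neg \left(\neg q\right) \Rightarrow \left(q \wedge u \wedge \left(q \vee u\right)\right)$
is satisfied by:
  {u: True, q: False}
  {q: False, u: False}
  {q: True, u: True}


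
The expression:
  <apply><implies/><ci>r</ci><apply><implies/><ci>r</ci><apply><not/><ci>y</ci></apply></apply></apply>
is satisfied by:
  {y: False, r: False}
  {r: True, y: False}
  {y: True, r: False}


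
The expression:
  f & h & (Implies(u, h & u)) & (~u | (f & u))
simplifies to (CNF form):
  f & h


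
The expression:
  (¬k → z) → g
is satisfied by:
  {g: True, z: False, k: False}
  {g: True, k: True, z: False}
  {g: True, z: True, k: False}
  {g: True, k: True, z: True}
  {k: False, z: False, g: False}


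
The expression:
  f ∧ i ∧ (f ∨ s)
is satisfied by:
  {i: True, f: True}


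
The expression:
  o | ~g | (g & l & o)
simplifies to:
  o | ~g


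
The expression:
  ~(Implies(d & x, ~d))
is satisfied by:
  {d: True, x: True}


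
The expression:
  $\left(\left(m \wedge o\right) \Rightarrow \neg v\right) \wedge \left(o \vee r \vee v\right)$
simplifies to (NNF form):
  $\left(o \wedge \neg v\right) \vee \left(r \wedge \neg o\right) \vee \left(v \wedge \neg m\right) \vee \left(v \wedge \neg o\right)$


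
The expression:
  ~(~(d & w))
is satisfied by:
  {w: True, d: True}


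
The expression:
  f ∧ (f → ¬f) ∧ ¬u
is never true.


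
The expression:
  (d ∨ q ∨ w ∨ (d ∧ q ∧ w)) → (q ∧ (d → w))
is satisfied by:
  {q: True, d: False, w: False}
  {d: False, w: False, q: False}
  {q: True, w: True, d: False}
  {q: True, d: True, w: True}


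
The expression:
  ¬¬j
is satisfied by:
  {j: True}


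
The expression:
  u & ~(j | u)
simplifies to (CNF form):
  False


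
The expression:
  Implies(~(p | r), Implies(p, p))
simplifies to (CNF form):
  True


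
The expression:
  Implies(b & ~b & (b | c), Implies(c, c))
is always true.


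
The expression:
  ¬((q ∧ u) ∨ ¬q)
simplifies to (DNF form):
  q ∧ ¬u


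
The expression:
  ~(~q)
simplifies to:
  q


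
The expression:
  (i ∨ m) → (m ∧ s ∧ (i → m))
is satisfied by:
  {s: True, i: False, m: False}
  {i: False, m: False, s: False}
  {s: True, m: True, i: False}
  {s: True, m: True, i: True}


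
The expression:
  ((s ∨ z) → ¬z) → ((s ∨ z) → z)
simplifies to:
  z ∨ ¬s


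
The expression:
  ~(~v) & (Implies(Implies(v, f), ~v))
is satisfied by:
  {v: True, f: False}


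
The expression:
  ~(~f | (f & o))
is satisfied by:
  {f: True, o: False}


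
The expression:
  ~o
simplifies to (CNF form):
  ~o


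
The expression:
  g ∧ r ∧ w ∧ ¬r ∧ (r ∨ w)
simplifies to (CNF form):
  False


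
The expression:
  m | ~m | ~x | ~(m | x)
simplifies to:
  True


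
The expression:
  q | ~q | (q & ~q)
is always true.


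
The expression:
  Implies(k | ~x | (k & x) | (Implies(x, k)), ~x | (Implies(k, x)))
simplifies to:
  True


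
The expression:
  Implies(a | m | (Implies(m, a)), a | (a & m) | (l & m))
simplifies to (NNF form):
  a | (l & m)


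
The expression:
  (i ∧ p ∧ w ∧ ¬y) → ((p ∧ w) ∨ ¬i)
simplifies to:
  True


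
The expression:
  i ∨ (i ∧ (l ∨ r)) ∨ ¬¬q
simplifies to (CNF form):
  i ∨ q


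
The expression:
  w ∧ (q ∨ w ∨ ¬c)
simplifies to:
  w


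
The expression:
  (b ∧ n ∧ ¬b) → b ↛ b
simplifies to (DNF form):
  True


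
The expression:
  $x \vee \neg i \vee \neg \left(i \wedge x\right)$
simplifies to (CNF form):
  $\text{True}$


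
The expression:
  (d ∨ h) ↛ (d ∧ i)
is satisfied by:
  {h: True, d: False, i: False}
  {i: True, h: True, d: False}
  {h: True, d: True, i: False}
  {d: True, i: False, h: False}


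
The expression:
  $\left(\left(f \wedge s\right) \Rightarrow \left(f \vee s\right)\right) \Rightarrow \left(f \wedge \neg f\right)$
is never true.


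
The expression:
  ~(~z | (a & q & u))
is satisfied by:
  {z: True, u: False, q: False, a: False}
  {z: True, a: True, u: False, q: False}
  {z: True, q: True, u: False, a: False}
  {z: True, a: True, q: True, u: False}
  {z: True, u: True, q: False, a: False}
  {z: True, a: True, u: True, q: False}
  {z: True, q: True, u: True, a: False}


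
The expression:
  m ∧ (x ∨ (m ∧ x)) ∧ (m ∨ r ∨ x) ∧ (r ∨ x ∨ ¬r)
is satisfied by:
  {m: True, x: True}


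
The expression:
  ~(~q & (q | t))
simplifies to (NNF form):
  q | ~t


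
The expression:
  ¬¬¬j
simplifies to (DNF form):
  ¬j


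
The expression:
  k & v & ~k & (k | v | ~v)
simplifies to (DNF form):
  False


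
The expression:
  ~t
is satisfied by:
  {t: False}


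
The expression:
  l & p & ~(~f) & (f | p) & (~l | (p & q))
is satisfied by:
  {f: True, p: True, q: True, l: True}


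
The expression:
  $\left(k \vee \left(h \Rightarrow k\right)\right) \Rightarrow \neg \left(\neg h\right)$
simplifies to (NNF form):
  $h$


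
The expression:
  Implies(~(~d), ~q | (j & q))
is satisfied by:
  {j: True, q: False, d: False}
  {j: False, q: False, d: False}
  {d: True, j: True, q: False}
  {d: True, j: False, q: False}
  {q: True, j: True, d: False}
  {q: True, j: False, d: False}
  {q: True, d: True, j: True}


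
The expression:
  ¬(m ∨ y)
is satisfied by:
  {y: False, m: False}


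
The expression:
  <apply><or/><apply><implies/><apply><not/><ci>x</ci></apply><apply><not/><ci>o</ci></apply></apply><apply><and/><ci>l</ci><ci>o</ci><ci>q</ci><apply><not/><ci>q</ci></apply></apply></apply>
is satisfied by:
  {x: True, o: False}
  {o: False, x: False}
  {o: True, x: True}


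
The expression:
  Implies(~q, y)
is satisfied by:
  {y: True, q: True}
  {y: True, q: False}
  {q: True, y: False}


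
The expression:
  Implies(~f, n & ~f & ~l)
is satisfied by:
  {f: True, n: True, l: False}
  {f: True, n: False, l: False}
  {f: True, l: True, n: True}
  {f: True, l: True, n: False}
  {n: True, l: False, f: False}


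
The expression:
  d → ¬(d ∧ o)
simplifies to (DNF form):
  ¬d ∨ ¬o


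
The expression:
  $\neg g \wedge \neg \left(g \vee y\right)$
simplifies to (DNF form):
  $\neg g \wedge \neg y$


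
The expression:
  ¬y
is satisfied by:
  {y: False}


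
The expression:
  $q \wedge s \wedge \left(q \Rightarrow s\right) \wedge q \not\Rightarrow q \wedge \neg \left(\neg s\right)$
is never true.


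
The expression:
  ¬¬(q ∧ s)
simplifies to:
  q ∧ s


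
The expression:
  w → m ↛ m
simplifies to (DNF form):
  ¬w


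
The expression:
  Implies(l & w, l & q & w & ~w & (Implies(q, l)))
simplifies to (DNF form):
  ~l | ~w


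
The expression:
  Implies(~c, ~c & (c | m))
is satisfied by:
  {c: True, m: True}
  {c: True, m: False}
  {m: True, c: False}


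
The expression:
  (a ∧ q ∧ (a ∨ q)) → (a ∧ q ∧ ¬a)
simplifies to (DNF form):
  ¬a ∨ ¬q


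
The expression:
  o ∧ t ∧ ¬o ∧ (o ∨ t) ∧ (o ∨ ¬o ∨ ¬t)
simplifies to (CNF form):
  False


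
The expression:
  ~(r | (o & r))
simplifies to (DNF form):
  ~r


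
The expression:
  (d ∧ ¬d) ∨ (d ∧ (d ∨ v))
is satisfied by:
  {d: True}


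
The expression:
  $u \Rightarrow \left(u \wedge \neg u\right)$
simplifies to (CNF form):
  $\neg u$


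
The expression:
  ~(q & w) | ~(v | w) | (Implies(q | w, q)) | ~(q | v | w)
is always true.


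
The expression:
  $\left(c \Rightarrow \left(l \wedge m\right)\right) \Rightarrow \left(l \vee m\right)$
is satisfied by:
  {c: True, m: True, l: True}
  {c: True, m: True, l: False}
  {c: True, l: True, m: False}
  {c: True, l: False, m: False}
  {m: True, l: True, c: False}
  {m: True, l: False, c: False}
  {l: True, m: False, c: False}


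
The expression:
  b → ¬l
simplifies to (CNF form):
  ¬b ∨ ¬l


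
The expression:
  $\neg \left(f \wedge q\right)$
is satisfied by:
  {q: False, f: False}
  {f: True, q: False}
  {q: True, f: False}


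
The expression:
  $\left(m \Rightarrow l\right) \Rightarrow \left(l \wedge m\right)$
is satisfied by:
  {m: True}


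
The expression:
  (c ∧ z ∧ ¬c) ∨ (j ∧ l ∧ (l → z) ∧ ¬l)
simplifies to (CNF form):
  False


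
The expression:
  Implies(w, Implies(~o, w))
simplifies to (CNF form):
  True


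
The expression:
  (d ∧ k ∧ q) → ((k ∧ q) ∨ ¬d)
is always true.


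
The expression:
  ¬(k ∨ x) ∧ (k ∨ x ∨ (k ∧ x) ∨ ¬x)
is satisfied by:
  {x: False, k: False}


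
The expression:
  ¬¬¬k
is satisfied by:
  {k: False}


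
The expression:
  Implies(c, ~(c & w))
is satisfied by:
  {w: False, c: False}
  {c: True, w: False}
  {w: True, c: False}


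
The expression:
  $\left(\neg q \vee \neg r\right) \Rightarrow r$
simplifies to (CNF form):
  $r$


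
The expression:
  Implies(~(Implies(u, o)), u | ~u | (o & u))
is always true.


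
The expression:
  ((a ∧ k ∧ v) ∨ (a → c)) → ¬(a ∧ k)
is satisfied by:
  {v: False, k: False, a: False, c: False}
  {c: True, v: False, k: False, a: False}
  {v: True, c: False, k: False, a: False}
  {c: True, v: True, k: False, a: False}
  {a: True, c: False, v: False, k: False}
  {c: True, a: True, v: False, k: False}
  {a: True, v: True, c: False, k: False}
  {c: True, a: True, v: True, k: False}
  {k: True, a: False, v: False, c: False}
  {k: True, c: True, a: False, v: False}
  {k: True, v: True, a: False, c: False}
  {c: True, k: True, v: True, a: False}
  {k: True, a: True, c: False, v: False}


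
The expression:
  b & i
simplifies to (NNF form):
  b & i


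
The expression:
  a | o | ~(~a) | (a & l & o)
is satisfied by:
  {a: True, o: True}
  {a: True, o: False}
  {o: True, a: False}


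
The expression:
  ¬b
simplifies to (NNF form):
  ¬b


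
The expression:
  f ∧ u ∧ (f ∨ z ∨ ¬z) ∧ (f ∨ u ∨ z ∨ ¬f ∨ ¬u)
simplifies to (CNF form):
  f ∧ u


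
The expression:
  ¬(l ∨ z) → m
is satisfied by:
  {m: True, l: True, z: True}
  {m: True, l: True, z: False}
  {m: True, z: True, l: False}
  {m: True, z: False, l: False}
  {l: True, z: True, m: False}
  {l: True, z: False, m: False}
  {z: True, l: False, m: False}


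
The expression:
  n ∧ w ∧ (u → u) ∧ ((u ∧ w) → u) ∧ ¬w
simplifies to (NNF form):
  False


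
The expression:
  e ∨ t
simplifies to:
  e ∨ t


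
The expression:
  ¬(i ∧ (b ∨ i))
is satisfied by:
  {i: False}


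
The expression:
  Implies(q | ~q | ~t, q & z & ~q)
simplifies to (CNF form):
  False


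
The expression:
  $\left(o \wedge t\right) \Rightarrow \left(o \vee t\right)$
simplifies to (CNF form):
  $\text{True}$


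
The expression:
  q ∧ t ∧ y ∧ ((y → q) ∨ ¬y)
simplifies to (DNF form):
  q ∧ t ∧ y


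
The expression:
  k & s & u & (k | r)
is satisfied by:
  {u: True, s: True, k: True}


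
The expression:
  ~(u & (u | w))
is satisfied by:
  {u: False}


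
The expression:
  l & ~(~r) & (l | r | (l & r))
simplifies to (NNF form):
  l & r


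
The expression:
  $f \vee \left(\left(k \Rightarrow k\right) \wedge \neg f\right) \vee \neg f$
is always true.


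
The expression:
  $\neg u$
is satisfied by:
  {u: False}


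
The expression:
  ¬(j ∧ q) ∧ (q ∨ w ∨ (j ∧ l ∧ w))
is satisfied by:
  {w: True, q: False, j: False}
  {j: True, w: True, q: False}
  {w: True, q: True, j: False}
  {q: True, j: False, w: False}


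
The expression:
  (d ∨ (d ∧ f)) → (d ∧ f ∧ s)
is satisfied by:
  {s: True, f: True, d: False}
  {s: True, f: False, d: False}
  {f: True, s: False, d: False}
  {s: False, f: False, d: False}
  {d: True, s: True, f: True}


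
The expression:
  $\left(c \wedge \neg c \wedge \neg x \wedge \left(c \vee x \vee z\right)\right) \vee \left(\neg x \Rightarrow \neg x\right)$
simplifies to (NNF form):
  $\text{True}$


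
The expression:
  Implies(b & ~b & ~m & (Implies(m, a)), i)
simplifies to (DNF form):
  True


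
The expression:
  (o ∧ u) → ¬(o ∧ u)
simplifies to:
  ¬o ∨ ¬u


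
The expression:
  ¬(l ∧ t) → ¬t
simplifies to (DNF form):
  l ∨ ¬t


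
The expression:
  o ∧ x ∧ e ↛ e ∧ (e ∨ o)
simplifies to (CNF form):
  False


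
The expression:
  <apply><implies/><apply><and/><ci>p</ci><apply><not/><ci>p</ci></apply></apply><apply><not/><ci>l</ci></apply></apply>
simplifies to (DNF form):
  <true/>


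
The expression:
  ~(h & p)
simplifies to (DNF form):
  ~h | ~p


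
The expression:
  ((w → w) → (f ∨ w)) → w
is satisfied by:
  {w: True, f: False}
  {f: False, w: False}
  {f: True, w: True}


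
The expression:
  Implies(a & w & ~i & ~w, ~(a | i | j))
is always true.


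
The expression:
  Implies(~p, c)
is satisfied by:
  {c: True, p: True}
  {c: True, p: False}
  {p: True, c: False}


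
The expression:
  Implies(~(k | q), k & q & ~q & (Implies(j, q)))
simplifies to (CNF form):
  k | q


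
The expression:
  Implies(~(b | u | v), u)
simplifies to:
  b | u | v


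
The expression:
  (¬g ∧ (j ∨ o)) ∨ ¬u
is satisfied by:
  {j: True, o: True, g: False, u: False}
  {j: True, o: False, g: False, u: False}
  {o: True, j: False, g: False, u: False}
  {j: False, o: False, g: False, u: False}
  {j: True, g: True, o: True, u: False}
  {j: True, g: True, o: False, u: False}
  {g: True, o: True, j: False, u: False}
  {g: True, j: False, o: False, u: False}
  {j: True, u: True, o: True, g: False}
  {j: True, u: True, o: False, g: False}
  {u: True, o: True, g: False, j: False}


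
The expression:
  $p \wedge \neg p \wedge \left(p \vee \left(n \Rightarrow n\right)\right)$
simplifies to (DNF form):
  $\text{False}$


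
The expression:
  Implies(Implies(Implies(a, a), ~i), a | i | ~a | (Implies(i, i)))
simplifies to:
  True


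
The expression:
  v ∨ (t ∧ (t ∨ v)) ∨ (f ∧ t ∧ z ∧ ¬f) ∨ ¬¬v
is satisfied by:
  {t: True, v: True}
  {t: True, v: False}
  {v: True, t: False}


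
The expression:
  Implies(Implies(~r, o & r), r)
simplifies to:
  True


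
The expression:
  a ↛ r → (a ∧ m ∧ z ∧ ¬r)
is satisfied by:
  {r: True, z: True, m: True, a: False}
  {r: True, z: True, m: False, a: False}
  {r: True, m: True, z: False, a: False}
  {r: True, m: False, z: False, a: False}
  {z: True, m: True, r: False, a: False}
  {z: True, r: False, m: False, a: False}
  {z: False, m: True, r: False, a: False}
  {z: False, r: False, m: False, a: False}
  {r: True, a: True, z: True, m: True}
  {r: True, a: True, z: True, m: False}
  {r: True, a: True, m: True, z: False}
  {r: True, a: True, m: False, z: False}
  {a: True, z: True, m: True, r: False}


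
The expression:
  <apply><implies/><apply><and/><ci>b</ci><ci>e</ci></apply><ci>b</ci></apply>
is always true.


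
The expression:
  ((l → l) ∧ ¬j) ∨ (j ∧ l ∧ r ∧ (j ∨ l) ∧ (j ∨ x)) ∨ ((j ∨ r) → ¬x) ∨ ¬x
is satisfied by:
  {r: True, l: True, x: False, j: False}
  {r: True, l: False, x: False, j: False}
  {l: True, j: False, r: False, x: False}
  {j: False, l: False, r: False, x: False}
  {j: True, r: True, l: True, x: False}
  {j: True, r: True, l: False, x: False}
  {j: True, l: True, r: False, x: False}
  {j: True, l: False, r: False, x: False}
  {x: True, r: True, l: True, j: False}
  {x: True, r: True, l: False, j: False}
  {x: True, l: True, r: False, j: False}
  {x: True, l: False, r: False, j: False}
  {j: True, x: True, r: True, l: True}


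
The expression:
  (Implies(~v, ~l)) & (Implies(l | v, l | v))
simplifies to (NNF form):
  v | ~l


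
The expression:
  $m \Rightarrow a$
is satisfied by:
  {a: True, m: False}
  {m: False, a: False}
  {m: True, a: True}


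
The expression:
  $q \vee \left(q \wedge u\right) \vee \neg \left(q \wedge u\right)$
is always true.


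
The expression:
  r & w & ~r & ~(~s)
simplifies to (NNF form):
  False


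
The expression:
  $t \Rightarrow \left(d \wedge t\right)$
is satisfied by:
  {d: True, t: False}
  {t: False, d: False}
  {t: True, d: True}


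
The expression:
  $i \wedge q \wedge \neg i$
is never true.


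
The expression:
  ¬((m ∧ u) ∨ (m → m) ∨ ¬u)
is never true.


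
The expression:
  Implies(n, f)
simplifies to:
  f | ~n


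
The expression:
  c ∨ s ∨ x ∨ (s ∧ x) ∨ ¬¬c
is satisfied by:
  {x: True, c: True, s: True}
  {x: True, c: True, s: False}
  {x: True, s: True, c: False}
  {x: True, s: False, c: False}
  {c: True, s: True, x: False}
  {c: True, s: False, x: False}
  {s: True, c: False, x: False}


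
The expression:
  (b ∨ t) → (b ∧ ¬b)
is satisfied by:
  {t: False, b: False}


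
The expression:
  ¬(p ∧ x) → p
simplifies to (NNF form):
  p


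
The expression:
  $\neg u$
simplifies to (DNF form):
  $\neg u$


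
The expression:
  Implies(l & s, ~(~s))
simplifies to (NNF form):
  True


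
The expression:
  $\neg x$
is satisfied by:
  {x: False}


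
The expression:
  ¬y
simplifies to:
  ¬y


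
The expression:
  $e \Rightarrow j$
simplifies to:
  $j \vee \neg e$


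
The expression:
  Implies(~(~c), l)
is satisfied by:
  {l: True, c: False}
  {c: False, l: False}
  {c: True, l: True}


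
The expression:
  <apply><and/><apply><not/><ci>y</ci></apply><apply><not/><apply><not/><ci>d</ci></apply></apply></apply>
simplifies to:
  <apply><and/><ci>d</ci><apply><not/><ci>y</ci></apply></apply>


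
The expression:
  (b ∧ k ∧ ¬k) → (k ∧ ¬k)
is always true.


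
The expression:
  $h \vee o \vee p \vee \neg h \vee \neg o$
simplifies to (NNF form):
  $\text{True}$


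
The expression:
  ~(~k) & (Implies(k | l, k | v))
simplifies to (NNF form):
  k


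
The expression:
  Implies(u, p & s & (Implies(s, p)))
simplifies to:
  ~u | (p & s)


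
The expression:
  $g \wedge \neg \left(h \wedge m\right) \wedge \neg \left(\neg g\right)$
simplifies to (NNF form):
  $g \wedge \left(\neg h \vee \neg m\right)$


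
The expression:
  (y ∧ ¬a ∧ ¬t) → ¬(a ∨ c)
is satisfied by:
  {a: True, t: True, c: False, y: False}
  {a: True, c: False, t: False, y: False}
  {t: True, a: False, c: False, y: False}
  {a: False, c: False, t: False, y: False}
  {y: True, a: True, t: True, c: False}
  {y: True, a: True, c: False, t: False}
  {y: True, t: True, a: False, c: False}
  {y: True, a: False, c: False, t: False}
  {a: True, c: True, t: True, y: False}
  {a: True, c: True, y: False, t: False}
  {c: True, t: True, y: False, a: False}
  {c: True, y: False, t: False, a: False}
  {a: True, c: True, y: True, t: True}
  {a: True, c: True, y: True, t: False}
  {c: True, y: True, t: True, a: False}


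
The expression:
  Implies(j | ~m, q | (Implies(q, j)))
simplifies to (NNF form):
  True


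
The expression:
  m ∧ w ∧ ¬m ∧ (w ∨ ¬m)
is never true.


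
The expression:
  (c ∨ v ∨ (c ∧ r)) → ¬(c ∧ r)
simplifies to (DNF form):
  ¬c ∨ ¬r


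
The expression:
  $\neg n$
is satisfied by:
  {n: False}


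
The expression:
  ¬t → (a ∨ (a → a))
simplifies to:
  True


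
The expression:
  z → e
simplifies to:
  e ∨ ¬z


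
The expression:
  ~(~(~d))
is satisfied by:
  {d: False}


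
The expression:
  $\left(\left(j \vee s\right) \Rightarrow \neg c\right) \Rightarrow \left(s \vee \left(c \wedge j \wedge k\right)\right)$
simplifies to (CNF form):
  $\left(c \vee s\right) \wedge \left(j \vee s\right)$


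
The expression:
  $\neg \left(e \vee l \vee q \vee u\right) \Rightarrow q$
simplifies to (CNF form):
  $e \vee l \vee q \vee u$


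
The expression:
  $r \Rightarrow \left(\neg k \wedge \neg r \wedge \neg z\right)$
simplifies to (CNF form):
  $\neg r$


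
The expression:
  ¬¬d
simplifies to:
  d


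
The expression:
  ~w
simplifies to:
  ~w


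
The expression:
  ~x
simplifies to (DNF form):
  ~x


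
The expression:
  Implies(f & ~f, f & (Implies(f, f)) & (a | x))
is always true.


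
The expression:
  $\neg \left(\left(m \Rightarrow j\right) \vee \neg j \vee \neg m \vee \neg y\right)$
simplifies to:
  $\text{False}$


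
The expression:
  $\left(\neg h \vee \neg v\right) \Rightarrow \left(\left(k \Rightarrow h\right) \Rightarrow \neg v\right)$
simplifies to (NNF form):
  $h \vee k \vee \neg v$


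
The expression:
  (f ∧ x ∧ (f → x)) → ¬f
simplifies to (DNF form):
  ¬f ∨ ¬x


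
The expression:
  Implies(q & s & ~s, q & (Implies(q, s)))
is always true.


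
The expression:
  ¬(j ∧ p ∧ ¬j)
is always true.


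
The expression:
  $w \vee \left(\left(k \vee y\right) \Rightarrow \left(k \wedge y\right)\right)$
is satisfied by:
  {w: True, k: False, y: False}
  {w: True, y: True, k: False}
  {w: True, k: True, y: False}
  {w: True, y: True, k: True}
  {y: False, k: False, w: False}
  {y: True, k: True, w: False}


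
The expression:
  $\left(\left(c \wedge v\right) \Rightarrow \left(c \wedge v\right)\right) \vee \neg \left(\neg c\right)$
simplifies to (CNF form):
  $\text{True}$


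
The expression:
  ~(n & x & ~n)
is always true.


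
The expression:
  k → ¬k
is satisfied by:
  {k: False}


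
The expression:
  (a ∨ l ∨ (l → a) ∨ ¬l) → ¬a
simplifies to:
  ¬a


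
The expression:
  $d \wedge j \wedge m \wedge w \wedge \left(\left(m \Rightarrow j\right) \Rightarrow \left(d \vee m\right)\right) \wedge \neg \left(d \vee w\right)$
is never true.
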